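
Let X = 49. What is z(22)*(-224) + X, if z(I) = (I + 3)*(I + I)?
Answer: -246351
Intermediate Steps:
z(I) = 2*I*(3 + I) (z(I) = (3 + I)*(2*I) = 2*I*(3 + I))
z(22)*(-224) + X = (2*22*(3 + 22))*(-224) + 49 = (2*22*25)*(-224) + 49 = 1100*(-224) + 49 = -246400 + 49 = -246351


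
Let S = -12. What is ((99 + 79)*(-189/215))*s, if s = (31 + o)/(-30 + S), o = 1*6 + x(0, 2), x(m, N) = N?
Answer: 31239/215 ≈ 145.30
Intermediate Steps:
o = 8 (o = 1*6 + 2 = 6 + 2 = 8)
s = -13/14 (s = (31 + 8)/(-30 - 12) = 39/(-42) = 39*(-1/42) = -13/14 ≈ -0.92857)
((99 + 79)*(-189/215))*s = ((99 + 79)*(-189/215))*(-13/14) = (178*(-189*1/215))*(-13/14) = (178*(-189/215))*(-13/14) = -33642/215*(-13/14) = 31239/215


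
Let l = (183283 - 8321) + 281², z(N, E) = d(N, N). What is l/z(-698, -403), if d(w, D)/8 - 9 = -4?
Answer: 253923/40 ≈ 6348.1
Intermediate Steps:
d(w, D) = 40 (d(w, D) = 72 + 8*(-4) = 72 - 32 = 40)
z(N, E) = 40
l = 253923 (l = 174962 + 78961 = 253923)
l/z(-698, -403) = 253923/40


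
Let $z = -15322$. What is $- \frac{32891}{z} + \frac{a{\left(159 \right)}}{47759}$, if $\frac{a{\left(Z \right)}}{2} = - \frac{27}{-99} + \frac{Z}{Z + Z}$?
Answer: $\frac{106009291}{49382806} \approx 2.1467$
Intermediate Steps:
$a{\left(Z \right)} = \frac{17}{11}$ ($a{\left(Z \right)} = 2 \left(- \frac{27}{-99} + \frac{Z}{Z + Z}\right) = 2 \left(\left(-27\right) \left(- \frac{1}{99}\right) + \frac{Z}{2 Z}\right) = 2 \left(\frac{3}{11} + Z \frac{1}{2 Z}\right) = 2 \left(\frac{3}{11} + \frac{1}{2}\right) = 2 \cdot \frac{17}{22} = \frac{17}{11}$)
$- \frac{32891}{z} + \frac{a{\left(159 \right)}}{47759} = - \frac{32891}{-15322} + \frac{17}{11 \cdot 47759} = \left(-32891\right) \left(- \frac{1}{15322}\right) + \frac{17}{11} \cdot \frac{1}{47759} = \frac{32891}{15322} + \frac{17}{525349} = \frac{106009291}{49382806}$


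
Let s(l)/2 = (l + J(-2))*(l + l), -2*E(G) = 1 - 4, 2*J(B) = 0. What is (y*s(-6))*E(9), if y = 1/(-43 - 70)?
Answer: -216/113 ≈ -1.9115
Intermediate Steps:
J(B) = 0 (J(B) = (1/2)*0 = 0)
E(G) = 3/2 (E(G) = -(1 - 4)/2 = -1/2*(-3) = 3/2)
y = -1/113 (y = 1/(-113) = -1/113 ≈ -0.0088496)
s(l) = 4*l**2 (s(l) = 2*((l + 0)*(l + l)) = 2*(l*(2*l)) = 2*(2*l**2) = 4*l**2)
(y*s(-6))*E(9) = -4*(-6)**2/113*(3/2) = -4*36/113*(3/2) = -1/113*144*(3/2) = -144/113*3/2 = -216/113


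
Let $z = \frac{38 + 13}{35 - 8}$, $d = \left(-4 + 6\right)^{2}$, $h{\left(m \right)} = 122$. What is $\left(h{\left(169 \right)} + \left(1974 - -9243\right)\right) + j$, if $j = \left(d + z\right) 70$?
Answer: $\frac{105761}{9} \approx 11751.0$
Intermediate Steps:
$d = 4$ ($d = 2^{2} = 4$)
$z = \frac{17}{9}$ ($z = \frac{51}{27} = 51 \cdot \frac{1}{27} = \frac{17}{9} \approx 1.8889$)
$j = \frac{3710}{9}$ ($j = \left(4 + \frac{17}{9}\right) 70 = \frac{53}{9} \cdot 70 = \frac{3710}{9} \approx 412.22$)
$\left(h{\left(169 \right)} + \left(1974 - -9243\right)\right) + j = \left(122 + \left(1974 - -9243\right)\right) + \frac{3710}{9} = \left(122 + \left(1974 + 9243\right)\right) + \frac{3710}{9} = \left(122 + 11217\right) + \frac{3710}{9} = 11339 + \frac{3710}{9} = \frac{105761}{9}$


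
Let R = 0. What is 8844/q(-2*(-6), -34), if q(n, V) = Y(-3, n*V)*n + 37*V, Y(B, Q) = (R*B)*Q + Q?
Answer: -4422/3077 ≈ -1.4371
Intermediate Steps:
Y(B, Q) = Q (Y(B, Q) = (0*B)*Q + Q = 0*Q + Q = 0 + Q = Q)
q(n, V) = 37*V + V*n**2 (q(n, V) = (n*V)*n + 37*V = (V*n)*n + 37*V = V*n**2 + 37*V = 37*V + V*n**2)
8844/q(-2*(-6), -34) = 8844/((-34*(37 + (-2*(-6))**2))) = 8844/((-34*(37 + 12**2))) = 8844/((-34*(37 + 144))) = 8844/((-34*181)) = 8844/(-6154) = 8844*(-1/6154) = -4422/3077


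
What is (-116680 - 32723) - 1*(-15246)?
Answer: -134157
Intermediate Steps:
(-116680 - 32723) - 1*(-15246) = -149403 + 15246 = -134157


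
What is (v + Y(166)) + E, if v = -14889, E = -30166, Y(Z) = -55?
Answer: -45110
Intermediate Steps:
(v + Y(166)) + E = (-14889 - 55) - 30166 = -14944 - 30166 = -45110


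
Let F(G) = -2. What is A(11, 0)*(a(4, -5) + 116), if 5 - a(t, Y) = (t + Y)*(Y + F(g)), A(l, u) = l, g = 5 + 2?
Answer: 1254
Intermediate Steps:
g = 7
a(t, Y) = 5 - (-2 + Y)*(Y + t) (a(t, Y) = 5 - (t + Y)*(Y - 2) = 5 - (Y + t)*(-2 + Y) = 5 - (-2 + Y)*(Y + t))
A(11, 0)*(a(4, -5) + 116) = 11*((5 - 1*(-5)² + 2*(-5) + 2*4 - 1*(-5)*4) + 116) = 11*((5 - 1*25 - 10 + 8 + 20) + 116) = 11*((5 - 25 - 10 + 8 + 20) + 116) = 11*(-2 + 116) = 11*114 = 1254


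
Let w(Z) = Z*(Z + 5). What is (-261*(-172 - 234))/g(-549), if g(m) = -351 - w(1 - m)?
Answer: -35322/101867 ≈ -0.34675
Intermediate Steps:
w(Z) = Z*(5 + Z)
g(m) = -351 - (1 - m)*(6 - m) (g(m) = -351 - (1 - m)*(5 + (1 - m)) = -351 - (1 - m)*(6 - m))
(-261*(-172 - 234))/g(-549) = (-261*(-172 - 234))/(-357 - 1*(-549)² + 7*(-549)) = (-261*(-406))/(-357 - 1*301401 - 3843) = 105966/(-357 - 301401 - 3843) = 105966/(-305601) = 105966*(-1/305601) = -35322/101867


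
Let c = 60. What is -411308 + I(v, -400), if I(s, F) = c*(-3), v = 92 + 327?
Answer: -411488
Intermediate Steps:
v = 419
I(s, F) = -180 (I(s, F) = 60*(-3) = -180)
-411308 + I(v, -400) = -411308 - 180 = -411488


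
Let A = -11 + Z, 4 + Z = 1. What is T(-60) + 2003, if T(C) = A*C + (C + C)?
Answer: 2723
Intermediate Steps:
Z = -3 (Z = -4 + 1 = -3)
A = -14 (A = -11 - 3 = -14)
T(C) = -12*C (T(C) = -14*C + (C + C) = -14*C + 2*C = -12*C)
T(-60) + 2003 = -12*(-60) + 2003 = 720 + 2003 = 2723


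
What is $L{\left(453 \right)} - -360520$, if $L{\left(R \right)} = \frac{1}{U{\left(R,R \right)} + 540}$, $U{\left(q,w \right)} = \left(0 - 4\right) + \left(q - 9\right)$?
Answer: $\frac{353309601}{980} \approx 3.6052 \cdot 10^{5}$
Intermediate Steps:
$U{\left(q,w \right)} = -13 + q$ ($U{\left(q,w \right)} = -4 + \left(-9 + q\right) = -13 + q$)
$L{\left(R \right)} = \frac{1}{527 + R}$ ($L{\left(R \right)} = \frac{1}{\left(-13 + R\right) + 540} = \frac{1}{527 + R}$)
$L{\left(453 \right)} - -360520 = \frac{1}{527 + 453} - -360520 = \frac{1}{980} + 360520 = \frac{353309601}{980}$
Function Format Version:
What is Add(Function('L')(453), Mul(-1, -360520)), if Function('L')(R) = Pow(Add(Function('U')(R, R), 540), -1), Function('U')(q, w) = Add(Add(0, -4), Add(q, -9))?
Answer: Rational(353309601, 980) ≈ 3.6052e+5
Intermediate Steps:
Function('U')(q, w) = Add(-13, q) (Function('U')(q, w) = Add(-4, Add(-9, q)) = Add(-13, q))
Function('L')(R) = Pow(Add(527, R), -1) (Function('L')(R) = Pow(Add(Add(-13, R), 540), -1) = Pow(Add(527, R), -1))
Add(Function('L')(453), Mul(-1, -360520)) = Add(Pow(Add(527, 453), -1), Mul(-1, -360520)) = Add(Pow(980, -1), 360520) = Add(Rational(1, 980), 360520) = Rational(353309601, 980)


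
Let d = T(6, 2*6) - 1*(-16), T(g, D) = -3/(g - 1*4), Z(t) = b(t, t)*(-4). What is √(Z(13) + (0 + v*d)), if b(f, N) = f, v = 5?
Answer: √82/2 ≈ 4.5277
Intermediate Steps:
Z(t) = -4*t (Z(t) = t*(-4) = -4*t)
T(g, D) = -3/(-4 + g) (T(g, D) = -3/(g - 4) = -3/(-4 + g))
d = 29/2 (d = -3/(-4 + 6) - 1*(-16) = -3/2 + 16 = 29/2 ≈ 14.500)
√(Z(13) + (0 + v*d)) = √(-4*13 + (0 + 5*(29/2))) = √(-52 + (0 + 145/2)) = √(-52 + 145/2) = √(41/2) = √82/2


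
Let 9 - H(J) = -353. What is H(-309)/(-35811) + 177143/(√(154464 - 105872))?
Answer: -362/35811 + 177143*√3037/12148 ≈ 803.59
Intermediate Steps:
H(J) = 362 (H(J) = 9 - 1*(-353) = 9 + 353 = 362)
H(-309)/(-35811) + 177143/(√(154464 - 105872)) = 362/(-35811) + 177143/(√(154464 - 105872)) = 362*(-1/35811) + 177143/(√48592) = -362/35811 + 177143/((4*√3037)) = -362/35811 + 177143*(√3037/12148) = -362/35811 + 177143*√3037/12148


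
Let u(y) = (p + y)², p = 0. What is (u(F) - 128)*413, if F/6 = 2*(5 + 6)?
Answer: 7143248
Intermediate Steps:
F = 132 (F = 6*(2*(5 + 6)) = 6*(2*11) = 6*22 = 132)
u(y) = y² (u(y) = (0 + y)² = y²)
(u(F) - 128)*413 = (132² - 128)*413 = (17424 - 128)*413 = 17296*413 = 7143248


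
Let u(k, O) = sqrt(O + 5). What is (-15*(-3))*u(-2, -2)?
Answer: 45*sqrt(3) ≈ 77.942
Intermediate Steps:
u(k, O) = sqrt(5 + O)
(-15*(-3))*u(-2, -2) = (-15*(-3))*sqrt(5 - 2) = 45*sqrt(3)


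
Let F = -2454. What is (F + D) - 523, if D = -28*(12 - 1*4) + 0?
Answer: -3201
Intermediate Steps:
D = -224 (D = -28*(12 - 4) + 0 = -28*8 + 0 = -224 + 0 = -224)
(F + D) - 523 = (-2454 - 224) - 523 = -2678 - 523 = -3201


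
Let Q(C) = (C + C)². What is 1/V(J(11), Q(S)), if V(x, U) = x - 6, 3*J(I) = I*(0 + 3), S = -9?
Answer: ⅕ ≈ 0.20000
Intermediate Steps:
Q(C) = 4*C² (Q(C) = (2*C)² = 4*C²)
J(I) = I (J(I) = (I*(0 + 3))/3 = (I*3)/3 = (3*I)/3 = I)
V(x, U) = -6 + x
1/V(J(11), Q(S)) = 1/(-6 + 11) = 1/5 = ⅕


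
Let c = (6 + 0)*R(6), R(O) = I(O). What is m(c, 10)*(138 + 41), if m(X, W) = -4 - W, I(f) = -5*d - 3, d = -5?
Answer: -2506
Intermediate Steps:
I(f) = 22 (I(f) = -5*(-5) - 3 = 25 - 3 = 22)
R(O) = 22
c = 132 (c = (6 + 0)*22 = 6*22 = 132)
m(c, 10)*(138 + 41) = (-4 - 1*10)*(138 + 41) = (-4 - 10)*179 = -14*179 = -2506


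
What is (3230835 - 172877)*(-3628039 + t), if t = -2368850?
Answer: -18338234692662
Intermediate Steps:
(3230835 - 172877)*(-3628039 + t) = (3230835 - 172877)*(-3628039 - 2368850) = 3057958*(-5996889) = -18338234692662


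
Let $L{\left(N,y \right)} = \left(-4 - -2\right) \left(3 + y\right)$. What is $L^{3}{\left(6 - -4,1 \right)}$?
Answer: $-512$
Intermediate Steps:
$L{\left(N,y \right)} = -6 - 2 y$ ($L{\left(N,y \right)} = \left(-4 + 2\right) \left(3 + y\right) = - 2 \left(3 + y\right) = -6 - 2 y$)
$L^{3}{\left(6 - -4,1 \right)} = \left(-6 - 2\right)^{3} = \left(-8\right)^{3} = -512$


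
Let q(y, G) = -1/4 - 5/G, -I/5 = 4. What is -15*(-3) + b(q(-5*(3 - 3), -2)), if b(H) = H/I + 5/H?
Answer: 33919/720 ≈ 47.110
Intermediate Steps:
I = -20 (I = -5*4 = -20)
q(y, G) = -1/4 - 5/G (q(y, G) = -1*1/4 - 5/G = -1/4 - 5/G)
b(H) = 5/H - H/20 (b(H) = H/(-20) + 5/H = H*(-1/20) + 5/H = -H/20 + 5/H = 5/H - H/20)
-15*(-3) + b(q(-5*(3 - 3), -2)) = -15*(-3) + (5/(((1/4)*(-20 - 1*(-2))/(-2))) - (-20 - 1*(-2))/(80*(-2))) = 45 + (5/(((1/4)*(-1/2)*(-20 + 2))) - (-1)*(-20 + 2)/(80*2)) = 45 + (5/(((1/4)*(-1/2)*(-18))) - (-1)*(-18)/(80*2)) = 45 + (5/(9/4) - 1/20*9/4) = 45 + (5*(4/9) - 9/80) = 45 + (20/9 - 9/80) = 45 + 1519/720 = 33919/720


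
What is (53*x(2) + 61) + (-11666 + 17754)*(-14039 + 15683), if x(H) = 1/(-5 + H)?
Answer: 30026146/3 ≈ 1.0009e+7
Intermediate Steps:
(53*x(2) + 61) + (-11666 + 17754)*(-14039 + 15683) = (53/(-5 + 2) + 61) + (-11666 + 17754)*(-14039 + 15683) = (53/(-3) + 61) + 6088*1644 = (53*(-⅓) + 61) + 10008672 = (-53/3 + 61) + 10008672 = 130/3 + 10008672 = 30026146/3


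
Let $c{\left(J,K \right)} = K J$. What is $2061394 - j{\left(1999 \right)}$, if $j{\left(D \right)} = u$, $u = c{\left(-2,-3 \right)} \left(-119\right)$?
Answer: $2062108$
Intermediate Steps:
$c{\left(J,K \right)} = J K$
$u = -714$ ($u = \left(-2\right) \left(-3\right) \left(-119\right) = 6 \left(-119\right) = -714$)
$j{\left(D \right)} = -714$
$2061394 - j{\left(1999 \right)} = 2061394 - -714 = 2061394 + 714 = 2062108$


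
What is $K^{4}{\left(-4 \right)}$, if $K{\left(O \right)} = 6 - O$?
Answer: $10000$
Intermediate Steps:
$K^{4}{\left(-4 \right)} = \left(6 - -4\right)^{4} = \left(6 + 4\right)^{4} = 10^{4} = 10000$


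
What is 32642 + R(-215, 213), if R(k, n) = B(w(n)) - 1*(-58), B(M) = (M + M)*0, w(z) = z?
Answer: 32700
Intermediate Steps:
B(M) = 0 (B(M) = (2*M)*0 = 0)
R(k, n) = 58 (R(k, n) = 0 - 1*(-58) = 0 + 58 = 58)
32642 + R(-215, 213) = 32642 + 58 = 32700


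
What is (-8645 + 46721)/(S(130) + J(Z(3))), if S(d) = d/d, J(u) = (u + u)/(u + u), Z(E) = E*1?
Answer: 19038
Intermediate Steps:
Z(E) = E
J(u) = 1 (J(u) = (2*u)/((2*u)) = (2*u)*(1/(2*u)) = 1)
S(d) = 1
(-8645 + 46721)/(S(130) + J(Z(3))) = (-8645 + 46721)/(1 + 1) = 38076/2 = 38076*(½) = 19038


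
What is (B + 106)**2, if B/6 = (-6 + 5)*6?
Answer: 4900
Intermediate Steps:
B = -36 (B = 6*((-6 + 5)*6) = 6*(-1*6) = 6*(-6) = -36)
(B + 106)**2 = (-36 + 106)**2 = 70**2 = 4900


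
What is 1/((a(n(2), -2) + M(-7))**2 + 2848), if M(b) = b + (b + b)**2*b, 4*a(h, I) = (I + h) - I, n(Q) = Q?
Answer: 4/7612441 ≈ 5.2546e-7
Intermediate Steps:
a(h, I) = h/4 (a(h, I) = ((I + h) - I)/4 = h/4)
M(b) = b + 4*b**3 (M(b) = b + (2*b)**2*b = b + (4*b**2)*b = b + 4*b**3)
1/((a(n(2), -2) + M(-7))**2 + 2848) = 1/(((1/4)*2 + (-7 + 4*(-7)**3))**2 + 2848) = 1/((1/2 + (-7 + 4*(-343)))**2 + 2848) = 1/((1/2 + (-7 - 1372))**2 + 2848) = 1/((1/2 - 1379)**2 + 2848) = 1/((-2757/2)**2 + 2848) = 1/(7601049/4 + 2848) = 1/(7612441/4) = 4/7612441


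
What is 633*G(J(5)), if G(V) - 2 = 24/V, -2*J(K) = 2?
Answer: -13926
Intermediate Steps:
J(K) = -1 (J(K) = -½*2 = -1)
G(V) = 2 + 24/V
633*G(J(5)) = 633*(2 + 24/(-1)) = 633*(2 + 24*(-1)) = 633*(2 - 24) = 633*(-22) = -13926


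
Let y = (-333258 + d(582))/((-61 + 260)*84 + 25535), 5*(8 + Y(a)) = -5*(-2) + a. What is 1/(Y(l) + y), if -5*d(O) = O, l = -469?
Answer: -211255/22750121 ≈ -0.0092859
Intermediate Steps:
d(O) = -O/5
Y(a) = -6 + a/5 (Y(a) = -8 + (-5*(-2) + a)/5 = -8 + (10 + a)/5 = -8 + (2 + a/5) = -6 + a/5)
y = -1666872/211255 (y = (-333258 - 1/5*582)/((-61 + 260)*84 + 25535) = (-333258 - 582/5)/(199*84 + 25535) = -1666872/(5*(16716 + 25535)) = -1666872/5/42251 = -1666872/5*1/42251 = -1666872/211255 ≈ -7.8903)
1/(Y(l) + y) = 1/((-6 + (1/5)*(-469)) - 1666872/211255) = 1/((-6 - 469/5) - 1666872/211255) = 1/(-499/5 - 1666872/211255) = 1/(-22750121/211255) = -211255/22750121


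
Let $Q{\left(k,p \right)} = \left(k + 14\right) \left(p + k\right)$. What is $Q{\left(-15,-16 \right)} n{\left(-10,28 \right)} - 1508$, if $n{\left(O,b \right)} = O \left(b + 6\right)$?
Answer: $-12048$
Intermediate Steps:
$n{\left(O,b \right)} = O \left(6 + b\right)$
$Q{\left(k,p \right)} = \left(14 + k\right) \left(k + p\right)$
$Q{\left(-15,-16 \right)} n{\left(-10,28 \right)} - 1508 = \left(\left(-15\right)^{2} + 14 \left(-15\right) + 14 \left(-16\right) - -240\right) \left(- 10 \left(6 + 28\right)\right) - 1508 = \left(225 - 210 - 224 + 240\right) \left(\left(-10\right) 34\right) - 1508 = 31 \left(-340\right) - 1508 = -10540 - 1508 = -12048$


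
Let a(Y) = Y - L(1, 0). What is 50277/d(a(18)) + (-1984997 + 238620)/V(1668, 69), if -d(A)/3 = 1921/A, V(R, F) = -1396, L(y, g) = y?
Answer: 173945037/157748 ≈ 1102.7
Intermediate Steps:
a(Y) = -1 + Y (a(Y) = Y - 1*1 = Y - 1 = -1 + Y)
d(A) = -5763/A
50277/d(a(18)) + (-1984997 + 238620)/V(1668, 69) = 50277/((-5763/(-1 + 18))) + (-1984997 + 238620)/(-1396) = 50277/((-5763/17)) - 1746377*(-1/1396) = 50277/((-5763*1/17)) + 1746377/1396 = 50277/(-339) + 1746377/1396 = 50277*(-1/339) + 1746377/1396 = -16759/113 + 1746377/1396 = 173945037/157748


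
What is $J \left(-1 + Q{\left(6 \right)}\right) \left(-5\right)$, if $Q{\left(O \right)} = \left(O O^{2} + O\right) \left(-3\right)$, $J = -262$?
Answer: $-873770$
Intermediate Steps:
$Q{\left(O \right)} = - 3 O - 3 O^{3}$ ($Q{\left(O \right)} = \left(O^{3} + O\right) \left(-3\right) = \left(O + O^{3}\right) \left(-3\right) = - 3 O - 3 O^{3}$)
$J \left(-1 + Q{\left(6 \right)}\right) \left(-5\right) = - 262 \left(-1 - 18 \left(1 + 6^{2}\right)\right) \left(-5\right) = - 262 \left(-1 - 18 \left(1 + 36\right)\right) \left(-5\right) = - 262 \left(-1 - 18 \cdot 37\right) \left(-5\right) = - 262 \left(-1 - 666\right) \left(-5\right) = - 262 \left(\left(-667\right) \left(-5\right)\right) = \left(-262\right) 3335 = -873770$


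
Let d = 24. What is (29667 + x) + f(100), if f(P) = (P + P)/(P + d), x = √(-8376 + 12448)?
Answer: 919727/31 + 2*√1018 ≈ 29732.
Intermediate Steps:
x = 2*√1018 (x = √4072 = 2*√1018 ≈ 63.812)
f(P) = 2*P/(24 + P) (f(P) = (P + P)/(P + 24) = (2*P)/(24 + P) = 2*P/(24 + P))
(29667 + x) + f(100) = (29667 + 2*√1018) + 2*100/(24 + 100) = (29667 + 2*√1018) + 2*100/124 = (29667 + 2*√1018) + 2*100*(1/124) = (29667 + 2*√1018) + 50/31 = 919727/31 + 2*√1018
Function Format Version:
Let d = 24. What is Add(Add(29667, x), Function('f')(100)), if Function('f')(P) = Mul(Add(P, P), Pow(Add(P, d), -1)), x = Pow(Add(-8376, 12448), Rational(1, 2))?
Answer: Add(Rational(919727, 31), Mul(2, Pow(1018, Rational(1, 2)))) ≈ 29732.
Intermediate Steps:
x = Mul(2, Pow(1018, Rational(1, 2))) (x = Pow(4072, Rational(1, 2)) = Mul(2, Pow(1018, Rational(1, 2))) ≈ 63.812)
Function('f')(P) = Mul(2, P, Pow(Add(24, P), -1)) (Function('f')(P) = Mul(Add(P, P), Pow(Add(P, 24), -1)) = Mul(Mul(2, P), Pow(Add(24, P), -1)) = Mul(2, P, Pow(Add(24, P), -1)))
Add(Add(29667, x), Function('f')(100)) = Add(Add(29667, Mul(2, Pow(1018, Rational(1, 2)))), Mul(2, 100, Pow(Add(24, 100), -1))) = Add(Add(29667, Mul(2, Pow(1018, Rational(1, 2)))), Mul(2, 100, Pow(124, -1))) = Add(Add(29667, Mul(2, Pow(1018, Rational(1, 2)))), Mul(2, 100, Rational(1, 124))) = Add(Add(29667, Mul(2, Pow(1018, Rational(1, 2)))), Rational(50, 31)) = Add(Rational(919727, 31), Mul(2, Pow(1018, Rational(1, 2))))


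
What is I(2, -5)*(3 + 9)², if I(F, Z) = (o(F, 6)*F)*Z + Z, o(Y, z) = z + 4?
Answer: -15120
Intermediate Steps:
o(Y, z) = 4 + z
I(F, Z) = Z + 10*F*Z (I(F, Z) = ((4 + 6)*F)*Z + Z = (10*F)*Z + Z = 10*F*Z + Z = Z + 10*F*Z)
I(2, -5)*(3 + 9)² = (-5*(1 + 10*2))*(3 + 9)² = -5*(1 + 20)*12² = -5*21*144 = -105*144 = -15120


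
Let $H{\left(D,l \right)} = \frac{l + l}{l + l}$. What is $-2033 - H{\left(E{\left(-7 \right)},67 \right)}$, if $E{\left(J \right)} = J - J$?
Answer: $-2034$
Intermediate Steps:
$E{\left(J \right)} = 0$
$H{\left(D,l \right)} = 1$ ($H{\left(D,l \right)} = \frac{2 l}{2 l} = 2 l \frac{1}{2 l} = 1$)
$-2033 - H{\left(E{\left(-7 \right)},67 \right)} = -2033 - 1 = -2034$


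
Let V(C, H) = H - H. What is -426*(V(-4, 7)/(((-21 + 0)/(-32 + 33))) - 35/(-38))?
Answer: -7455/19 ≈ -392.37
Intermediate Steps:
V(C, H) = 0
-426*(V(-4, 7)/(((-21 + 0)/(-32 + 33))) - 35/(-38)) = -426*(0/(((-21 + 0)/(-32 + 33))) - 35/(-38)) = -426*(0/((-21/1)) - 35*(-1/38)) = -426*(0/((-21*1)) + 35/38) = -426*(0/(-21) + 35/38) = -426*(0*(-1/21) + 35/38) = -426*(0 + 35/38) = -426*35/38 = -7455/19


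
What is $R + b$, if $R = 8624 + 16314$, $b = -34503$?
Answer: $-9565$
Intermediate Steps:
$R = 24938$
$R + b = 24938 - 34503 = -9565$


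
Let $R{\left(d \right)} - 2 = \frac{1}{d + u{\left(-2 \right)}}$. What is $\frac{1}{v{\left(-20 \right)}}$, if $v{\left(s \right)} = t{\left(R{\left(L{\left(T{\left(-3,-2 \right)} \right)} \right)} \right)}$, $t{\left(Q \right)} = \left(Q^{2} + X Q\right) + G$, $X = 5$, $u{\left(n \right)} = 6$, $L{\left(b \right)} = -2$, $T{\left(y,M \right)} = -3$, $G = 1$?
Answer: $\frac{16}{277} \approx 0.057762$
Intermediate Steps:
$R{\left(d \right)} = 2 + \frac{1}{6 + d}$ ($R{\left(d \right)} = 2 + \frac{1}{d + 6} = 2 + \frac{1}{6 + d}$)
$t{\left(Q \right)} = 1 + Q^{2} + 5 Q$ ($t{\left(Q \right)} = \left(Q^{2} + 5 Q\right) + 1 = 1 + Q^{2} + 5 Q$)
$v{\left(s \right)} = \frac{277}{16}$ ($v{\left(s \right)} = 1 + \left(\frac{13 + 2 \left(-2\right)}{6 - 2}\right)^{2} + 5 \frac{13 + 2 \left(-2\right)}{6 - 2} = 1 + \left(\frac{13 - 4}{4}\right)^{2} + 5 \frac{13 - 4}{4} = 1 + \left(\frac{1}{4} \cdot 9\right)^{2} + 5 \cdot \frac{1}{4} \cdot 9 = 1 + \left(\frac{9}{4}\right)^{2} + 5 \cdot \frac{9}{4} = 1 + \frac{81}{16} + \frac{45}{4} = \frac{277}{16}$)
$\frac{1}{v{\left(-20 \right)}} = \frac{1}{\frac{277}{16}} = \frac{16}{277}$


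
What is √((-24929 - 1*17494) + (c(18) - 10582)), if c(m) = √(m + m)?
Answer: I*√52999 ≈ 230.22*I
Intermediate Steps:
c(m) = √2*√m (c(m) = √(2*m) = √2*√m)
√((-24929 - 1*17494) + (c(18) - 10582)) = √((-24929 - 1*17494) + (√2*√18 - 10582)) = √((-24929 - 17494) + (√2*(3*√2) - 10582)) = √(-42423 + (6 - 10582)) = √(-42423 - 10576) = √(-52999) = I*√52999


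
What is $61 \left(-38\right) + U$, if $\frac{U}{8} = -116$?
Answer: $-3246$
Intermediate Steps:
$U = -928$ ($U = 8 \left(-116\right) = -928$)
$61 \left(-38\right) + U = 61 \left(-38\right) - 928 = -2318 - 928 = -3246$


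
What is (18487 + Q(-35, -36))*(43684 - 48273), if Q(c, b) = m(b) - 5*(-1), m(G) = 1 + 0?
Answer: -84864377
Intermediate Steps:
m(G) = 1
Q(c, b) = 6 (Q(c, b) = 1 - 5*(-1) = 1 + 5 = 6)
(18487 + Q(-35, -36))*(43684 - 48273) = (18487 + 6)*(43684 - 48273) = 18493*(-4589) = -84864377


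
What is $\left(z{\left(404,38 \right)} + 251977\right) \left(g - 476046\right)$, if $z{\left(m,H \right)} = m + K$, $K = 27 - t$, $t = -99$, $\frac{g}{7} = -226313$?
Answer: $-520224264159$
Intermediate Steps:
$g = -1584191$ ($g = 7 \left(-226313\right) = -1584191$)
$K = 126$ ($K = 27 - -99 = 27 + 99 = 126$)
$z{\left(m,H \right)} = 126 + m$ ($z{\left(m,H \right)} = m + 126 = 126 + m$)
$\left(z{\left(404,38 \right)} + 251977\right) \left(g - 476046\right) = \left(\left(126 + 404\right) + 251977\right) \left(-1584191 - 476046\right) = \left(530 + 251977\right) \left(-2060237\right) = 252507 \left(-2060237\right) = -520224264159$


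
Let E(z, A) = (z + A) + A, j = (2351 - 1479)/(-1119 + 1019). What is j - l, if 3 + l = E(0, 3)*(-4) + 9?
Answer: 232/25 ≈ 9.2800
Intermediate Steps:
j = -218/25 (j = 872/(-100) = 872*(-1/100) = -218/25 ≈ -8.7200)
E(z, A) = z + 2*A (E(z, A) = (A + z) + A = z + 2*A)
l = -18 (l = -3 + ((0 + 2*3)*(-4) + 9) = -3 + ((0 + 6)*(-4) + 9) = -3 + (6*(-4) + 9) = -3 + (-24 + 9) = -3 - 15 = -18)
j - l = -218/25 - 1*(-18) = -218/25 + 18 = 232/25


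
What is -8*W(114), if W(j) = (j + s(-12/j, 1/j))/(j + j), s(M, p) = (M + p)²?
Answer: -1481665/370386 ≈ -4.0003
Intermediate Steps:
W(j) = (j + 121/j²)/(2*j) (W(j) = (j + (-12/j + 1/j)²)/(j + j) = (j + (-11/j)²)/((2*j)) = (j + 121/j²)*(1/(2*j)) = (j + 121/j²)/(2*j))
-8*W(114) = -4*(121 + 114³)/114³ = -4*(121 + 1481544)/1481544 = -4*1481665/1481544 = -8*1481665/2963088 = -1481665/370386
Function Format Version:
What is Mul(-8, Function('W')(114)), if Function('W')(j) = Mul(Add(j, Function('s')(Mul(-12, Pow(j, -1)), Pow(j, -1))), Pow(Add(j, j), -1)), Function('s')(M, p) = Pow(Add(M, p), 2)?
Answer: Rational(-1481665, 370386) ≈ -4.0003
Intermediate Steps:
Function('W')(j) = Mul(Rational(1, 2), Pow(j, -1), Add(j, Mul(121, Pow(j, -2)))) (Function('W')(j) = Mul(Add(j, Pow(Add(Mul(-12, Pow(j, -1)), Pow(j, -1)), 2)), Pow(Add(j, j), -1)) = Mul(Add(j, Pow(Mul(-11, Pow(j, -1)), 2)), Pow(Mul(2, j), -1)) = Mul(Add(j, Mul(121, Pow(j, -2))), Mul(Rational(1, 2), Pow(j, -1))) = Mul(Rational(1, 2), Pow(j, -1), Add(j, Mul(121, Pow(j, -2)))))
Mul(-8, Function('W')(114)) = Mul(-8, Mul(Rational(1, 2), Pow(114, -3), Add(121, Pow(114, 3)))) = Mul(-8, Mul(Rational(1, 2), Rational(1, 1481544), Add(121, 1481544))) = Mul(-8, Mul(Rational(1, 2), Rational(1, 1481544), 1481665)) = Mul(-8, Rational(1481665, 2963088)) = Rational(-1481665, 370386)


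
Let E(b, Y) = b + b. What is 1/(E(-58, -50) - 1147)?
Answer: -1/1263 ≈ -0.00079177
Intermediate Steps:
E(b, Y) = 2*b
1/(E(-58, -50) - 1147) = 1/(2*(-58) - 1147) = 1/(-116 - 1147) = 1/(-1263) = -1/1263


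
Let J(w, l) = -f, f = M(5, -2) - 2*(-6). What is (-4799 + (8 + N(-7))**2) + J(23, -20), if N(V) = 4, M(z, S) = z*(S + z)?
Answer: -4682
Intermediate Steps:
f = 27 (f = 5*(-2 + 5) - 2*(-6) = 5*3 + 12 = 15 + 12 = 27)
J(w, l) = -27 (J(w, l) = -1*27 = -27)
(-4799 + (8 + N(-7))**2) + J(23, -20) = (-4799 + (8 + 4)**2) - 27 = (-4799 + 12**2) - 27 = (-4799 + 144) - 27 = -4655 - 27 = -4682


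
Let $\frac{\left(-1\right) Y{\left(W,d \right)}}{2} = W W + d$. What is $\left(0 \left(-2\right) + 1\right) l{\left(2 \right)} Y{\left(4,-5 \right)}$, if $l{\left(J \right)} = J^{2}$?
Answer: $-88$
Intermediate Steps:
$Y{\left(W,d \right)} = - 2 d - 2 W^{2}$ ($Y{\left(W,d \right)} = - 2 \left(W W + d\right) = - 2 \left(W^{2} + d\right) = - 2 \left(d + W^{2}\right) = - 2 d - 2 W^{2}$)
$\left(0 \left(-2\right) + 1\right) l{\left(2 \right)} Y{\left(4,-5 \right)} = \left(0 \left(-2\right) + 1\right) 2^{2} \left(\left(-2\right) \left(-5\right) - 2 \cdot 4^{2}\right) = \left(0 + 1\right) 4 \left(10 - 32\right) = 1 \cdot 4 \left(10 - 32\right) = 4 \left(-22\right) = -88$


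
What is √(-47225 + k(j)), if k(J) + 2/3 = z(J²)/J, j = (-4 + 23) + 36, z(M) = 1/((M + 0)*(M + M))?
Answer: I*√47060521461936510/998250 ≈ 217.31*I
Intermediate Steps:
z(M) = 1/(2*M²) (z(M) = 1/(M*(2*M)) = 1/(2*M²))
j = 55 (j = 19 + 36 = 55)
k(J) = -⅔ + 1/(2*J⁵) (k(J) = -⅔ + (1/(2*(J²)²))/J = -⅔ + (1/(2*J⁴))/J = -⅔ + 1/(2*J⁵))
√(-47225 + k(j)) = √(-47225 + (-⅔ + (½)/55⁵)) = √(-47225 + (-⅔ + (½)*(1/503284375))) = √(-47225 + (-⅔ + 1/1006568750)) = √(-47225 - 2013137497/3019706250) = √(-142607640793747/3019706250) = I*√47060521461936510/998250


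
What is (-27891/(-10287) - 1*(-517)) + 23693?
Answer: 9225043/381 ≈ 24213.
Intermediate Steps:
(-27891/(-10287) - 1*(-517)) + 23693 = (-27891*(-1/10287) + 517) + 23693 = (1033/381 + 517) + 23693 = 198010/381 + 23693 = 9225043/381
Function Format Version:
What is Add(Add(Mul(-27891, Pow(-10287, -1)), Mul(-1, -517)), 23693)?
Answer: Rational(9225043, 381) ≈ 24213.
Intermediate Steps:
Add(Add(Mul(-27891, Pow(-10287, -1)), Mul(-1, -517)), 23693) = Add(Add(Mul(-27891, Rational(-1, 10287)), 517), 23693) = Add(Add(Rational(1033, 381), 517), 23693) = Add(Rational(198010, 381), 23693) = Rational(9225043, 381)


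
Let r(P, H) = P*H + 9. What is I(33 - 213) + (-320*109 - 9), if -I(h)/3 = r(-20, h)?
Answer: -45716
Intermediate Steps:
r(P, H) = 9 + H*P (r(P, H) = H*P + 9 = 9 + H*P)
I(h) = -27 + 60*h (I(h) = -3*(9 + h*(-20)) = -3*(9 - 20*h) = -27 + 60*h)
I(33 - 213) + (-320*109 - 9) = (-27 + 60*(33 - 213)) + (-320*109 - 9) = (-27 + 60*(-180)) + (-34880 - 9) = (-27 - 10800) - 34889 = -10827 - 34889 = -45716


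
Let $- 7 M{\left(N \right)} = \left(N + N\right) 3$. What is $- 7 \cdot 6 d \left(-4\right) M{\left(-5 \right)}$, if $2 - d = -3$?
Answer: $3600$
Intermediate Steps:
$d = 5$ ($d = 2 - -3 = 2 + 3 = 5$)
$M{\left(N \right)} = - \frac{6 N}{7}$ ($M{\left(N \right)} = - \frac{\left(N + N\right) 3}{7} = - \frac{2 N 3}{7} = - \frac{6 N}{7}$)
$- 7 \cdot 6 d \left(-4\right) M{\left(-5 \right)} = - 7 \cdot 6 \cdot 5 \left(-4\right) \left(\left(- \frac{6}{7}\right) \left(-5\right)\right) = - 7 \cdot 30 \left(-4\right) \frac{30}{7} = \left(-7\right) \left(-120\right) \frac{30}{7} = 840 \cdot \frac{30}{7} = 3600$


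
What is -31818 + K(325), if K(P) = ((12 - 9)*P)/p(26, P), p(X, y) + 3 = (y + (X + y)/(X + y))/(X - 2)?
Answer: -4029186/127 ≈ -31726.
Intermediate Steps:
p(X, y) = -3 + (1 + y)/(-2 + X) (p(X, y) = -3 + (y + (X + y)/(X + y))/(X - 2) = -3 + (y + 1)/(-2 + X) = -3 + (1 + y)/(-2 + X))
K(P) = 3*P/(-71/24 + P/24) (K(P) = ((12 - 9)*P)/(((7 + P - 3*26)/(-2 + 26))) = (3*P)/(((7 + P - 78)/24)) = (3*P)/(((-71 + P)/24)) = (3*P)/(-71/24 + P/24) = 3*P/(-71/24 + P/24))
-31818 + K(325) = -31818 + 72*325/(-71 + 325) = -31818 + 72*325/254 = -31818 + 72*325*(1/254) = -31818 + 11700/127 = -4029186/127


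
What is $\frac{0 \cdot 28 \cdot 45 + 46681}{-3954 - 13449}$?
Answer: $- \frac{46681}{17403} \approx -2.6824$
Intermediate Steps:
$\frac{0 \cdot 28 \cdot 45 + 46681}{-3954 - 13449} = \frac{0 \cdot 45 + 46681}{-17403} = \left(0 + 46681\right) \left(- \frac{1}{17403}\right) = 46681 \left(- \frac{1}{17403}\right) = - \frac{46681}{17403}$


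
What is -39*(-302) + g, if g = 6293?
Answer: 18071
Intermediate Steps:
-39*(-302) + g = -39*(-302) + 6293 = 11778 + 6293 = 18071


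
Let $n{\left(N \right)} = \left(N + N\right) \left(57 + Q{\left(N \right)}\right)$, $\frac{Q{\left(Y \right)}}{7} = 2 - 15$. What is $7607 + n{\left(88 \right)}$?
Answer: $1623$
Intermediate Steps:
$Q{\left(Y \right)} = -91$ ($Q{\left(Y \right)} = 7 \left(2 - 15\right) = 7 \left(-13\right) = -91$)
$n{\left(N \right)} = - 68 N$ ($n{\left(N \right)} = \left(N + N\right) \left(57 - 91\right) = 2 N \left(-34\right) = - 68 N$)
$7607 + n{\left(88 \right)} = 7607 - 5984 = 1623$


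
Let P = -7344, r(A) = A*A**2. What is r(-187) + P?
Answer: -6546547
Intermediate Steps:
r(A) = A**3
r(-187) + P = (-187)**3 - 7344 = -6539203 - 7344 = -6546547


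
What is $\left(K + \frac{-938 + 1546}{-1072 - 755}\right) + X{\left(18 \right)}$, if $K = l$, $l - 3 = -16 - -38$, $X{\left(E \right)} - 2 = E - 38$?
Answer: $\frac{12181}{1827} \approx 6.6672$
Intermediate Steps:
$X{\left(E \right)} = -36 + E$ ($X{\left(E \right)} = 2 + \left(E - 38\right) = 2 + \left(-38 + E\right) = -36 + E$)
$l = 25$ ($l = 3 - -22 = 3 + \left(-16 + 38\right) = 3 + 22 = 25$)
$K = 25$
$\left(K + \frac{-938 + 1546}{-1072 - 755}\right) + X{\left(18 \right)} = \left(25 + \frac{-938 + 1546}{-1072 - 755}\right) + \left(-36 + 18\right) = \left(25 + \frac{608}{-1827}\right) - 18 = \left(25 + 608 \left(- \frac{1}{1827}\right)\right) - 18 = \left(25 - \frac{608}{1827}\right) - 18 = \frac{45067}{1827} - 18 = \frac{12181}{1827}$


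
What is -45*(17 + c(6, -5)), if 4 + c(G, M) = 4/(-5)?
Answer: -549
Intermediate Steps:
c(G, M) = -24/5 (c(G, M) = -4 + 4/(-5) = -4 + 4*(-⅕) = -4 - ⅘ = -24/5)
-45*(17 + c(6, -5)) = -45*(17 - 24/5) = -45*61/5 = -549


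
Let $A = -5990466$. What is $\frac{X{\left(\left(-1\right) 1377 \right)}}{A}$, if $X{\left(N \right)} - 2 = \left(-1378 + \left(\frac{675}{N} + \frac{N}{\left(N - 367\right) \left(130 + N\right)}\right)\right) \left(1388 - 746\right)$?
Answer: $\frac{5453163672187}{36912308992016} \approx 0.14773$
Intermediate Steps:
$X{\left(N \right)} = -884674 + \frac{433350}{N} + \frac{642 N}{\left(-367 + N\right) \left(130 + N\right)}$ ($X{\left(N \right)} = 2 + \left(-1378 + \left(\frac{675}{N} + \frac{N}{\left(N - 367\right) \left(130 + N\right)}\right)\right) \left(1388 - 746\right) = 2 + \left(-1378 + \left(\frac{675}{N} + \frac{N}{\left(-367 + N\right) \left(130 + N\right)}\right)\right) 642 = 2 + \left(-1378 + \frac{675}{N} + \frac{N}{\left(-367 + N\right) \left(130 + N\right)}\right) 642 = 2 + \left(-884676 + \frac{433350}{N} + \frac{642 N}{\left(-367 + N\right) \left(130 + N\right)}\right) = -884674 + \frac{433350}{N} + \frac{642 N}{\left(-367 + N\right) \left(130 + N\right)}$)
$\frac{X{\left(\left(-1\right) 1377 \right)}}{A} = \frac{2 \frac{1}{\left(-1\right) 1377} \frac{1}{47710 - \left(\left(-1\right) 1377\right)^{2} + 237 \left(\left(-1\right) 1377\right)} \left(10337564250 - 21052546295 \left(\left(-1\right) 1377\right) - 105050865 \left(\left(-1\right) 1377\right)^{2} + 442337 \left(\left(-1\right) 1377\right)^{3}\right)}{-5990466} = \frac{2 \left(10337564250 - -28989356248215 - 105050865 \left(-1377\right)^{2} + 442337 \left(-1377\right)^{3}\right)}{\left(-1377\right) \left(47710 - \left(-1377\right)^{2} + 237 \left(-1377\right)\right)} \left(- \frac{1}{5990466}\right) = 2 \left(- \frac{1}{1377}\right) \frac{1}{47710 - 1896129 - 326349} \left(10337564250 + 28989356248215 - 199189991601585 + 442337 \left(-2610969633\right)\right) \left(- \frac{1}{5990466}\right) = 2 \left(- \frac{1}{1377}\right) \frac{1}{47710 - 1896129 - 326349} \left(10337564250 + 28989356248215 - 199189991601585 - 1154928474552321\right) \left(- \frac{1}{5990466}\right) = 2 \left(- \frac{1}{1377}\right) \frac{1}{-2174768} \left(-1325118772341441\right) \left(- \frac{1}{5990466}\right) = 2 \left(- \frac{1}{1377}\right) \left(- \frac{1}{2174768}\right) \left(-1325118772341441\right) \left(- \frac{1}{5990466}\right) = \left(- \frac{16359491016561}{18485528}\right) \left(- \frac{1}{5990466}\right) = \frac{5453163672187}{36912308992016}$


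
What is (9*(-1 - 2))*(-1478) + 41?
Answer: 39947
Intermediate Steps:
(9*(-1 - 2))*(-1478) + 41 = (9*(-3))*(-1478) + 41 = -27*(-1478) + 41 = 39906 + 41 = 39947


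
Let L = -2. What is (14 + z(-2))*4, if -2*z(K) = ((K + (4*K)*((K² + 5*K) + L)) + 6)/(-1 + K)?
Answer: 304/3 ≈ 101.33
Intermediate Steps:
z(K) = -(6 + K + 4*K*(-2 + K² + 5*K))/(2*(-1 + K)) (z(K) = -((K + (4*K)*((K² + 5*K) - 2)) + 6)/(2*(-1 + K)) = -((K + (4*K)*(-2 + K² + 5*K)) + 6)/(2*(-1 + K)) = -((K + 4*K*(-2 + K² + 5*K)) + 6)/(2*(-1 + K)) = -(6 + K + 4*K*(-2 + K² + 5*K))/(2*(-1 + K)))
(14 + z(-2))*4 = (14 + (-6 - 20*(-2)² - 4*(-2)³ + 7*(-2))/(2*(-1 - 2)))*4 = (14 + (½)*(-6 - 20*4 - 4*(-8) - 14)/(-3))*4 = (14 + (½)*(-⅓)*(-6 - 80 + 32 - 14))*4 = (14 + (½)*(-⅓)*(-68))*4 = (14 + 34/3)*4 = (76/3)*4 = 304/3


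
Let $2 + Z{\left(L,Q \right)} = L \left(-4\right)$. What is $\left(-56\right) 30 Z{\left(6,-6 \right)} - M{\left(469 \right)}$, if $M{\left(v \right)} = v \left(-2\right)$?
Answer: $44618$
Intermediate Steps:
$Z{\left(L,Q \right)} = -2 - 4 L$ ($Z{\left(L,Q \right)} = -2 + L \left(-4\right) = -2 - 4 L$)
$M{\left(v \right)} = - 2 v$
$\left(-56\right) 30 Z{\left(6,-6 \right)} - M{\left(469 \right)} = \left(-56\right) 30 \left(-2 - 24\right) - \left(-2\right) 469 = - 1680 \left(-2 - 24\right) - -938 = \left(-1680\right) \left(-26\right) + 938 = 43680 + 938 = 44618$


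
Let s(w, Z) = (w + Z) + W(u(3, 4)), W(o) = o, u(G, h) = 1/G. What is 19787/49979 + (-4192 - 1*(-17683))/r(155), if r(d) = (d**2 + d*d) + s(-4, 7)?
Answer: 91986679/135942880 ≈ 0.67666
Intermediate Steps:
s(w, Z) = 1/3 + Z + w (s(w, Z) = (w + Z) + 1/3 = (Z + w) + 1/3 = 1/3 + Z + w)
r(d) = 10/3 + 2*d**2 (r(d) = (d**2 + d*d) + (1/3 + 7 - 4) = (d**2 + d**2) + 10/3 = 2*d**2 + 10/3 = 10/3 + 2*d**2)
19787/49979 + (-4192 - 1*(-17683))/r(155) = 19787/49979 + (-4192 - 1*(-17683))/(10/3 + 2*155**2) = 19787*(1/49979) + (-4192 + 17683)/(10/3 + 2*24025) = 19787/49979 + 13491/(10/3 + 48050) = 19787/49979 + 13491/(144160/3) = 19787/49979 + 13491*(3/144160) = 19787/49979 + 40473/144160 = 91986679/135942880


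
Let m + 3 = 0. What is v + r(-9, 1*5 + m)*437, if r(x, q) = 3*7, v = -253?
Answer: 8924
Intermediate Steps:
m = -3 (m = -3 + 0 = -3)
r(x, q) = 21
v + r(-9, 1*5 + m)*437 = -253 + 21*437 = -253 + 9177 = 8924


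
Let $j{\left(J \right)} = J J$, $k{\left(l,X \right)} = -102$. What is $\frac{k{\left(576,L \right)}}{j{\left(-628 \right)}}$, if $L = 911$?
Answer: $- \frac{51}{197192} \approx -0.00025863$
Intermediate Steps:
$j{\left(J \right)} = J^{2}$
$\frac{k{\left(576,L \right)}}{j{\left(-628 \right)}} = - \frac{102}{\left(-628\right)^{2}} = - \frac{102}{394384} = \left(-102\right) \frac{1}{394384} = - \frac{51}{197192}$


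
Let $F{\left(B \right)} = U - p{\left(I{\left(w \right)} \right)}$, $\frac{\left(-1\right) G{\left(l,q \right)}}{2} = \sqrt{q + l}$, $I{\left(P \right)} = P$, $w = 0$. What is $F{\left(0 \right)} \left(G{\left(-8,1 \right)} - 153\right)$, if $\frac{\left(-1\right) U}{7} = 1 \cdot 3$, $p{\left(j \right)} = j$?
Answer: $3213 + 42 i \sqrt{7} \approx 3213.0 + 111.12 i$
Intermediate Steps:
$U = -21$ ($U = - 7 \cdot 1 \cdot 3 = \left(-7\right) 3 = -21$)
$G{\left(l,q \right)} = - 2 \sqrt{l + q}$ ($G{\left(l,q \right)} = - 2 \sqrt{q + l} = - 2 \sqrt{l + q}$)
$F{\left(B \right)} = -21$ ($F{\left(B \right)} = -21 - 0 = -21 + 0 = -21$)
$F{\left(0 \right)} \left(G{\left(-8,1 \right)} - 153\right) = - 21 \left(- 2 \sqrt{-8 + 1} - 153\right) = - 21 \left(- 2 \sqrt{-7} - 153\right) = - 21 \left(- 2 i \sqrt{7} - 153\right) = - 21 \left(-153 - 2 i \sqrt{7}\right) = 3213 + 42 i \sqrt{7}$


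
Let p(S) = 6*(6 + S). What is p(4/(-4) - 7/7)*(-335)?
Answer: -8040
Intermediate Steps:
p(S) = 36 + 6*S
p(4/(-4) - 7/7)*(-335) = (36 + 6*(4/(-4) - 7/7))*(-335) = (36 + 6*(4*(-1/4) - 7*1/7))*(-335) = (36 + 6*(-1 - 1))*(-335) = (36 + 6*(-2))*(-335) = (36 - 12)*(-335) = 24*(-335) = -8040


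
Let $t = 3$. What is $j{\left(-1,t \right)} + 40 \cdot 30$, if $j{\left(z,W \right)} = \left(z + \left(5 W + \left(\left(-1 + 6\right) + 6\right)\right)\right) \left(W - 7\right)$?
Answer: $1100$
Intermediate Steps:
$j{\left(z,W \right)} = \left(-7 + W\right) \left(11 + z + 5 W\right)$ ($j{\left(z,W \right)} = \left(z + \left(5 W + \left(5 + 6\right)\right)\right) \left(-7 + W\right) = \left(z + \left(5 W + 11\right)\right) \left(-7 + W\right) = \left(z + \left(11 + 5 W\right)\right) \left(-7 + W\right) = \left(11 + z + 5 W\right) \left(-7 + W\right) = \left(-7 + W\right) \left(11 + z + 5 W\right)$)
$j{\left(-1,t \right)} + 40 \cdot 30 = \left(-77 - 72 - -7 + 5 \cdot 3^{2} + 3 \left(-1\right)\right) + 40 \cdot 30 = \left(-77 - 72 + 7 + 5 \cdot 9 - 3\right) + 1200 = \left(-77 - 72 + 7 + 45 - 3\right) + 1200 = -100 + 1200 = 1100$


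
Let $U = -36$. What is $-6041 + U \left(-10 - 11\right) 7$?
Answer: $-749$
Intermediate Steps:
$-6041 + U \left(-10 - 11\right) 7 = -6041 + - 36 \left(-10 - 11\right) 7 = -6041 + \left(-36\right) \left(-21\right) 7 = -6041 + 756 \cdot 7 = -6041 + 5292 = -749$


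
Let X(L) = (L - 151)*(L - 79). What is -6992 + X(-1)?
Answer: 5168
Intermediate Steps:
X(L) = (-151 + L)*(-79 + L)
-6992 + X(-1) = -6992 + (11929 + (-1)² - 230*(-1)) = -6992 + (11929 + 1 + 230) = -6992 + 12160 = 5168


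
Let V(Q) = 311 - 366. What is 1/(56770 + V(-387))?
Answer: 1/56715 ≈ 1.7632e-5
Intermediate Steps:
V(Q) = -55
1/(56770 + V(-387)) = 1/(56770 - 55) = 1/56715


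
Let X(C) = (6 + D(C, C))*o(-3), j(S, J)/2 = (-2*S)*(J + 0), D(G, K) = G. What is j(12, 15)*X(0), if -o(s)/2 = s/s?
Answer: 8640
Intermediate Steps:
o(s) = -2 (o(s) = -2*s/s = -2*1 = -2)
j(S, J) = -4*J*S (j(S, J) = 2*((-2*S)*(J + 0)) = 2*((-2*S)*J) = 2*(-2*J*S) = -4*J*S)
X(C) = -12 - 2*C (X(C) = (6 + C)*(-2) = -12 - 2*C)
j(12, 15)*X(0) = (-4*15*12)*(-12 - 2*0) = -720*(-12 + 0) = -720*(-12) = 8640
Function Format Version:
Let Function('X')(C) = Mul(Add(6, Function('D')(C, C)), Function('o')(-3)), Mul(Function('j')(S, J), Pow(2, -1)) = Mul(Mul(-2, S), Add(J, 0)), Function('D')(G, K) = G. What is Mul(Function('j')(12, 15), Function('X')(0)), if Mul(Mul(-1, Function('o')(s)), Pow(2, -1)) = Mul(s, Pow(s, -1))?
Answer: 8640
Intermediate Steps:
Function('o')(s) = -2 (Function('o')(s) = Mul(-2, Mul(s, Pow(s, -1))) = Mul(-2, 1) = -2)
Function('j')(S, J) = Mul(-4, J, S) (Function('j')(S, J) = Mul(2, Mul(Mul(-2, S), Add(J, 0))) = Mul(2, Mul(Mul(-2, S), J)) = Mul(2, Mul(-2, J, S)) = Mul(-4, J, S))
Function('X')(C) = Add(-12, Mul(-2, C)) (Function('X')(C) = Mul(Add(6, C), -2) = Add(-12, Mul(-2, C)))
Mul(Function('j')(12, 15), Function('X')(0)) = Mul(Mul(-4, 15, 12), Add(-12, Mul(-2, 0))) = Mul(-720, Add(-12, 0)) = Mul(-720, -12) = 8640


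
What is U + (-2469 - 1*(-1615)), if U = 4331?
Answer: 3477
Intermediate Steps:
U + (-2469 - 1*(-1615)) = 4331 + (-2469 - 1*(-1615)) = 4331 + (-2469 + 1615) = 4331 - 854 = 3477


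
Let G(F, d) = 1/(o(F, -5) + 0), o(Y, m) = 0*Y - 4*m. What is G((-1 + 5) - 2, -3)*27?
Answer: 27/20 ≈ 1.3500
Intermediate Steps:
o(Y, m) = -4*m (o(Y, m) = 0 - 4*m = -4*m)
G(F, d) = 1/20 (G(F, d) = 1/(-4*(-5) + 0) = 1/(20 + 0) = 1/20)
G((-1 + 5) - 2, -3)*27 = (1/20)*27 = 27/20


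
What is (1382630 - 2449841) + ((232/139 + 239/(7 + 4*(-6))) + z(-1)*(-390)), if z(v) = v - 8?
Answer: -2513554740/2363 ≈ -1.0637e+6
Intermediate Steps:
z(v) = -8 + v
(1382630 - 2449841) + ((232/139 + 239/(7 + 4*(-6))) + z(-1)*(-390)) = (1382630 - 2449841) + ((232/139 + 239/(7 + 4*(-6))) + (-8 - 1)*(-390)) = -1067211 + ((232*(1/139) + 239/(7 - 24)) - 9*(-390)) = -1067211 + ((232/139 + 239/(-17)) + 3510) = -1067211 + ((232/139 + 239*(-1/17)) + 3510) = -1067211 + ((232/139 - 239/17) + 3510) = -1067211 + (-29277/2363 + 3510) = -1067211 + 8264853/2363 = -2513554740/2363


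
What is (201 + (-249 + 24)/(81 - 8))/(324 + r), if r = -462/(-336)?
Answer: 115584/190019 ≈ 0.60828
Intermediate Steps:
r = 11/8 (r = -462*(-1/336) = 11/8 ≈ 1.3750)
(201 + (-249 + 24)/(81 - 8))/(324 + r) = (201 + (-249 + 24)/(81 - 8))/(324 + 11/8) = (201 - 225/73)/(2603/8) = (201 - 225*1/73)*(8/2603) = (201 - 225/73)*(8/2603) = (14448/73)*(8/2603) = 115584/190019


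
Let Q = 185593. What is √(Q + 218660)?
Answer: 3*√44917 ≈ 635.81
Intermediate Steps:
√(Q + 218660) = √(185593 + 218660) = √404253 = 3*√44917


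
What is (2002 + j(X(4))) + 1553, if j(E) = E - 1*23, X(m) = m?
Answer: 3536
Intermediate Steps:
j(E) = -23 + E (j(E) = E - 23 = -23 + E)
(2002 + j(X(4))) + 1553 = (2002 + (-23 + 4)) + 1553 = (2002 - 19) + 1553 = 1983 + 1553 = 3536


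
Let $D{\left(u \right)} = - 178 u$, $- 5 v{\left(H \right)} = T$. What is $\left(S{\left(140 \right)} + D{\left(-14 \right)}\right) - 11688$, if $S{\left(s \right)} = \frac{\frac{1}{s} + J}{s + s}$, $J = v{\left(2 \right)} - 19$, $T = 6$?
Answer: $- \frac{360486027}{39200} \approx -9196.1$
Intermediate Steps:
$v{\left(H \right)} = - \frac{6}{5}$ ($v{\left(H \right)} = \left(- \frac{1}{5}\right) 6 = - \frac{6}{5}$)
$J = - \frac{101}{5}$ ($J = - \frac{6}{5} - 19 = - \frac{101}{5} \approx -20.2$)
$S{\left(s \right)} = \frac{- \frac{101}{5} + \frac{1}{s}}{2 s}$ ($S{\left(s \right)} = \frac{\frac{1}{s} - \frac{101}{5}}{s + s} = \frac{- \frac{101}{5} + \frac{1}{s}}{2 s}$)
$\left(S{\left(140 \right)} + D{\left(-14 \right)}\right) - 11688 = \left(\frac{5 - 14140}{10 \cdot 19600} - -2492\right) - 11688 = \left(\frac{1}{10} \cdot \frac{1}{19600} \left(5 - 14140\right) + 2492\right) - 11688 = \left(\frac{1}{10} \cdot \frac{1}{19600} \left(-14135\right) + 2492\right) - 11688 = \left(- \frac{2827}{39200} + 2492\right) - 11688 = \frac{97683573}{39200} - 11688 = - \frac{360486027}{39200}$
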